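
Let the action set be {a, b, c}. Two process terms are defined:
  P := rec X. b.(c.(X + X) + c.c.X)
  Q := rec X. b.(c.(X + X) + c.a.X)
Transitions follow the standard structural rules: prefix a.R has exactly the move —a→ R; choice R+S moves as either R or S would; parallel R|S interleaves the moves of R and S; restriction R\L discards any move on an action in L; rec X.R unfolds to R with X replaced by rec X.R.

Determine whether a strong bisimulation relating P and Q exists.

LTS(P): 4 reachable states
  p0 = rec X. b.(c.(X + X) + c.c.X) ⊢ -b-> p1
  p1 = c.((rec X. b.(c.(X + X) + c.c.X)) + (rec X. b.(c.(X + X) + c.c.X))) + c.c.(rec X. b.(c.(X + X) + c.c.X)) ⊢ -c-> p2, -c-> p3
  p2 = (rec X. b.(c.(X + X) + c.c.X)) + (rec X. b.(c.(X + X) + c.c.X)) ⊢ -b-> p1
  p3 = c.(rec X. b.(c.(X + X) + c.c.X)) ⊢ -c-> p0
LTS(Q): 4 reachable states
  q0 = rec X. b.(c.(X + X) + c.a.X) ⊢ -b-> q1
  q1 = c.((rec X. b.(c.(X + X) + c.a.X)) + (rec X. b.(c.(X + X) + c.a.X))) + c.a.(rec X. b.(c.(X + X) + c.a.X)) ⊢ -c-> q2, -c-> q3
  q2 = (rec X. b.(c.(X + X) + c.a.X)) + (rec X. b.(c.(X + X) + c.a.X)) ⊢ -b-> q1
  q3 = a.(rec X. b.(c.(X + X) + c.a.X)) ⊢ -a-> q0
Partition-refinement fixed point:
  B0 = {p0, p2}
  B1 = {p1}
  B2 = {p3}
  B3 = {q0, q2}
  B4 = {q1}
  B5 = {q3}
p0 ∈ B0, q0 ∈ B3 → different blocks

P ≁ Q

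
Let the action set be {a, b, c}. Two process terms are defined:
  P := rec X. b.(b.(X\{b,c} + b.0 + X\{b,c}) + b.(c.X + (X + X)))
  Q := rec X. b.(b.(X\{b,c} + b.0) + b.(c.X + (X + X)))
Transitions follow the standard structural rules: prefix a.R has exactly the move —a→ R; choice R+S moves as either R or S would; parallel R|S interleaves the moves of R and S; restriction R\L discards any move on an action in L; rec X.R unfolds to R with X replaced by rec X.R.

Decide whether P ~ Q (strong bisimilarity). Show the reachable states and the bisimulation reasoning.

bisimilar

LTS(P): 5 reachable states
  s0 = rec X. b.(b.(X\{b,c} + b.0 + X\{b,c}) + b.(c.X + (X + X))) ⊢ ··b··> s1
  s1 = b.((rec X. b.(b.(X\{b,c} + b.0 + X\{b,c}) + b.(c.X + (X + X))))\{b,c} + b.0 + (rec X. b.(b.(X\{b,c} + b.0 + X\{b,c}) + b.(c.X + (X + X))))\{b,c}) + b.(c.(rec X. b.(b.(X\{b,c} + b.0 + X\{b,c}) + b.(c.X + (X + X)))) + ((rec X. b.(b.(X\{b,c} + b.0 + X\{b,c}) + b.(c.X + (X + X)))) + (rec X. b.(b.(X\{b,c} + b.0 + X\{b,c}) + b.(c.X + (X + X)))))) ⊢ ··b··> s2, ··b··> s3
  s2 = (rec X. b.(b.(X\{b,c} + b.0 + X\{b,c}) + b.(c.X + (X + X))))\{b,c} + b.0 + (rec X. b.(b.(X\{b,c} + b.0 + X\{b,c}) + b.(c.X + (X + X))))\{b,c} ⊢ ··b··> s4
  s3 = c.(rec X. b.(b.(X\{b,c} + b.0 + X\{b,c}) + b.(c.X + (X + X)))) + ((rec X. b.(b.(X\{b,c} + b.0 + X\{b,c}) + b.(c.X + (X + X)))) + (rec X. b.(b.(X\{b,c} + b.0 + X\{b,c}) + b.(c.X + (X + X))))) ⊢ ··b··> s1, ··c··> s0
  s4 = 0 ⊢ ·
LTS(Q): 5 reachable states
  t0 = rec X. b.(b.(X\{b,c} + b.0) + b.(c.X + (X + X))) ⊢ ··b··> t1
  t1 = b.((rec X. b.(b.(X\{b,c} + b.0) + b.(c.X + (X + X))))\{b,c} + b.0) + b.(c.(rec X. b.(b.(X\{b,c} + b.0) + b.(c.X + (X + X)))) + ((rec X. b.(b.(X\{b,c} + b.0) + b.(c.X + (X + X)))) + (rec X. b.(b.(X\{b,c} + b.0) + b.(c.X + (X + X)))))) ⊢ ··b··> t2, ··b··> t3
  t2 = (rec X. b.(b.(X\{b,c} + b.0) + b.(c.X + (X + X))))\{b,c} + b.0 ⊢ ··b··> t4
  t3 = c.(rec X. b.(b.(X\{b,c} + b.0) + b.(c.X + (X + X)))) + ((rec X. b.(b.(X\{b,c} + b.0) + b.(c.X + (X + X)))) + (rec X. b.(b.(X\{b,c} + b.0) + b.(c.X + (X + X))))) ⊢ ··b··> t1, ··c··> t0
  t4 = 0 ⊢ ·
Partition-refinement fixed point:
  B0 = {s0, t0}
  B1 = {s1, t1}
  B2 = {s3, t3}
  B3 = {s2, t2}
  B4 = {s4, t4}
s0 ∈ B0, t0 ∈ B0 → same block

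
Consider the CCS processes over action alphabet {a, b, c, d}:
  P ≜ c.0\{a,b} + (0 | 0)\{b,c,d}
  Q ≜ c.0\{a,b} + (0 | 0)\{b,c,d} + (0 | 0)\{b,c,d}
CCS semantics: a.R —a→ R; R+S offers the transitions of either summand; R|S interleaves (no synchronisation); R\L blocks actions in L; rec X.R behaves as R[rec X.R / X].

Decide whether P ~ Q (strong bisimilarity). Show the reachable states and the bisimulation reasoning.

Reachable graph of P (2 states):
  u0 = c.0\{a,b} + (0 | 0)\{b,c,d} | --c--▸ u1
  u1 = 0\{a,b} | stopped
Reachable graph of Q (2 states):
  v0 = c.0\{a,b} + (0 | 0)\{b,c,d} + (0 | 0)\{b,c,d} | --c--▸ v1
  v1 = 0\{a,b} | stopped
Partition-refinement fixed point:
  B0 = {u0, v0}
  B1 = {u1, v1}
u0 ∈ B0, v0 ∈ B0 → same block

YES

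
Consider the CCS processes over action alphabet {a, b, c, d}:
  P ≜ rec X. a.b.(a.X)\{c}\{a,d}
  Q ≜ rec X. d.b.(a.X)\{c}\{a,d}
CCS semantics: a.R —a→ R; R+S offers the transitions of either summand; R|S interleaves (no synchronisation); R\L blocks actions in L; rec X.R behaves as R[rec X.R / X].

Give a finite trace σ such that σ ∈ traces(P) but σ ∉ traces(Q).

a

LTS(P): 3 reachable states
  p0 = rec X. a.b.(a.X)\{c}\{a,d} has moves --a--▸ p1
  p1 = b.(a.(rec X. a.b.(a.X)\{c}\{a,d}))\{c}\{a,d} has moves --b--▸ p2
  p2 = (a.(rec X. a.b.(a.X)\{c}\{a,d}))\{c}\{a,d} has moves (no moves)
LTS(Q): 3 reachable states
  q0 = rec X. d.b.(a.X)\{c}\{a,d} has moves --d--▸ q1
  q1 = b.(a.(rec X. d.b.(a.X)\{c}\{a,d}))\{c}\{a,d} has moves --b--▸ q2
  q2 = (a.(rec X. d.b.(a.X)\{c}\{a,d}))\{c}\{a,d} has moves (no moves)
Run σ = ⟨a⟩ on P: start {p0}
  step 1 (a): {p1}
  — P admits the full trace.
Run σ = ⟨a⟩ on Q: start {q0}
  step 1 (a): ∅  — Q cannot continue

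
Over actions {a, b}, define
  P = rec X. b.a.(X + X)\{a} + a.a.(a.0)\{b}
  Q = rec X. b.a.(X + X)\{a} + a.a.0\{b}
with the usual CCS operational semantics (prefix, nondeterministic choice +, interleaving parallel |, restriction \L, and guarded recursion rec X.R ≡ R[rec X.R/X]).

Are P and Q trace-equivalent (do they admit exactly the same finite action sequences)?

LTS(P): 7 reachable states
  p0 = rec X. b.a.(X + X)\{a} + a.a.(a.0)\{b} ⊢ —a→ p1, —b→ p2
  p1 = a.(a.0)\{b} ⊢ —a→ p3
  p2 = a.((rec X. b.a.(X + X)\{a} + a.a.(a.0)\{b}) + (rec X. b.a.(X + X)\{a} + a.a.(a.0)\{b}))\{a} ⊢ —a→ p4
  p3 = (a.0)\{b} ⊢ —a→ p5
  p4 = ((rec X. b.a.(X + X)\{a} + a.a.(a.0)\{b}) + (rec X. b.a.(X + X)\{a} + a.a.(a.0)\{b}))\{a} ⊢ —b→ p6
  p5 = 0\{b} ⊢ stopped
  p6 = (a.((rec X. b.a.(X + X)\{a} + a.a.(a.0)\{b}) + (rec X. b.a.(X + X)\{a} + a.a.(a.0)\{b}))\{a})\{a} ⊢ stopped
LTS(Q): 6 reachable states
  q0 = rec X. b.a.(X + X)\{a} + a.a.0\{b} ⊢ —a→ q1, —b→ q2
  q1 = a.0\{b} ⊢ —a→ q3
  q2 = a.((rec X. b.a.(X + X)\{a} + a.a.0\{b}) + (rec X. b.a.(X + X)\{a} + a.a.0\{b}))\{a} ⊢ —a→ q4
  q3 = 0\{b} ⊢ stopped
  q4 = ((rec X. b.a.(X + X)\{a} + a.a.0\{b}) + (rec X. b.a.(X + X)\{a} + a.a.0\{b}))\{a} ⊢ —b→ q5
  q5 = (a.((rec X. b.a.(X + X)\{a} + a.a.0\{b}) + (rec X. b.a.(X + X)\{a} + a.a.0\{b}))\{a})\{a} ⊢ stopped
Run σ = ⟨aaa⟩ on P: start {p0}
  after a @ step 1: {p1}
  after a @ step 2: {p3}
  after a @ step 3: {p5}
  ✓ P
Run σ = ⟨aaa⟩ on Q: start {q0}
  after a @ step 1: {q1}
  after a @ step 2: {q3}
  after a @ step 3: no successor for Q

trace-distinct — witness ⟨aaa⟩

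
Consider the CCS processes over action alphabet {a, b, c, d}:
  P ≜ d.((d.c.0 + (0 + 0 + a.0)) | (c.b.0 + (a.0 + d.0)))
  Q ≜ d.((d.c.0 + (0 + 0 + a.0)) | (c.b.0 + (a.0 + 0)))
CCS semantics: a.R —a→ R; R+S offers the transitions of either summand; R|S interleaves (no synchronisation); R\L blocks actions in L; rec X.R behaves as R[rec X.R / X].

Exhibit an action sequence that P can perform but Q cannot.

P's transition system — 10 states:
  p0 = d.((d.c.0 + (0 + 0 + a.0)) | (c.b.0 + (a.0 + d.0))) | —d→ p1
  p1 = (d.c.0 + (0 + 0 + a.0)) | (c.b.0 + (a.0 + d.0)) | —a→ p2, —a→ p3, —c→ p4, —d→ p2, —d→ p5
  p2 = (d.c.0 + (0 + 0 + a.0)) | 0 | —a→ p6, —d→ p7
  p3 = 0 | (c.b.0 + (a.0 + d.0)) | —a→ p6, —c→ p8, —d→ p6
  p4 = (d.c.0 + (0 + 0 + a.0)) | b.0 | —a→ p8, —b→ p2, —d→ p9
  p5 = c.0 | (c.b.0 + (a.0 + d.0)) | —a→ p7, —c→ p3, —c→ p9, —d→ p7
  p6 = 0 | 0 | (no moves)
  p7 = c.0 | 0 | —c→ p6
  p8 = 0 | b.0 | —b→ p6
  p9 = c.0 | b.0 | —b→ p7, —c→ p8
Q's transition system — 10 states:
  q0 = d.((d.c.0 + (0 + 0 + a.0)) | (c.b.0 + (a.0 + 0))) | —d→ q1
  q1 = (d.c.0 + (0 + 0 + a.0)) | (c.b.0 + (a.0 + 0)) | —a→ q2, —a→ q3, —c→ q4, —d→ q5
  q2 = (d.c.0 + (0 + 0 + a.0)) | 0 | —a→ q6, —d→ q7
  q3 = 0 | (c.b.0 + (a.0 + 0)) | —a→ q6, —c→ q8
  q4 = (d.c.0 + (0 + 0 + a.0)) | b.0 | —a→ q8, —b→ q2, —d→ q9
  q5 = c.0 | (c.b.0 + (a.0 + 0)) | —a→ q7, —c→ q3, —c→ q9
  q6 = 0 | 0 | (no moves)
  q7 = c.0 | 0 | —c→ q6
  q8 = 0 | b.0 | —b→ q6
  q9 = c.0 | b.0 | —b→ q7, —c→ q8
Trace ⟨ddd⟩ through P, begin at {p0}:
  step 1 (d): {p1}
  step 2 (d): {p2, p5}
  step 3 (d): {p7}
  P completes σ.
Trace ⟨ddd⟩ through Q, begin at {q0}:
  step 1 (d): {q1}
  step 2 (d): {q5}
  step 3 (d): ∅  — Q cannot continue

ddd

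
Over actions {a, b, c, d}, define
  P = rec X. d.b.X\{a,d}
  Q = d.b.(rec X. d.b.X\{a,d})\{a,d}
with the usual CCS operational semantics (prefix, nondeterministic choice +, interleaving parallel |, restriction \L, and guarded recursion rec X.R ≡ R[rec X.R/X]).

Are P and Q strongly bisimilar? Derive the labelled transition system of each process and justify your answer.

P's transition system — 3 states:
  s0 = rec X. d.b.X\{a,d} → ··d··> s1
  s1 = b.(rec X. d.b.X\{a,d})\{a,d} → ··b··> s2
  s2 = (rec X. d.b.X\{a,d})\{a,d} → ∅
Q's transition system — 3 states:
  t0 = d.b.(rec X. d.b.X\{a,d})\{a,d} → ··d··> t1
  t1 = b.(rec X. d.b.X\{a,d})\{a,d} → ··b··> t2
  t2 = (rec X. d.b.X\{a,d})\{a,d} → ∅
Coarsest stable partition (strong bisimilarity classes):
  B0 = {s0, t0}
  B1 = {s1, t1}
  B2 = {s2, t2}
s0 ∈ B0, t0 ∈ B0 → same block

bisimilar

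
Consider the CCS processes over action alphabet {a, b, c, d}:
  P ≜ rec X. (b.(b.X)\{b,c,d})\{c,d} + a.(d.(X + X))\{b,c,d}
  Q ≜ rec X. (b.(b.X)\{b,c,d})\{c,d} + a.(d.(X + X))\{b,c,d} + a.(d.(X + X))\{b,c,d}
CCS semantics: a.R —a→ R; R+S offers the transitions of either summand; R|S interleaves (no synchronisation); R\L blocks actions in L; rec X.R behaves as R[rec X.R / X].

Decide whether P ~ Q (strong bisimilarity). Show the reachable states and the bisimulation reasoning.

LTS(P): 3 reachable states
  u0 = rec X. (b.(b.X)\{b,c,d})\{c,d} + a.(d.(X + X))\{b,c,d} → —a→ u1, —b→ u2
  u1 = (d.((rec X. (b.(b.X)\{b,c,d})\{c,d} + a.(d.(X + X))\{b,c,d}) + (rec X. (b.(b.X)\{b,c,d})\{c,d} + a.(d.(X + X))\{b,c,d})))\{b,c,d} → ∅
  u2 = (b.(rec X. (b.(b.X)\{b,c,d})\{c,d} + a.(d.(X + X))\{b,c,d}))\{b,c,d}\{c,d} → ∅
LTS(Q): 3 reachable states
  v0 = rec X. (b.(b.X)\{b,c,d})\{c,d} + a.(d.(X + X))\{b,c,d} + a.(d.(X + X))\{b,c,d} → —a→ v1, —b→ v2
  v1 = (d.((rec X. (b.(b.X)\{b,c,d})\{c,d} + a.(d.(X + X))\{b,c,d} + a.(d.(X + X))\{b,c,d}) + (rec X. (b.(b.X)\{b,c,d})\{c,d} + a.(d.(X + X))\{b,c,d} + a.(d.(X + X))\{b,c,d})))\{b,c,d} → ∅
  v2 = (b.(rec X. (b.(b.X)\{b,c,d})\{c,d} + a.(d.(X + X))\{b,c,d} + a.(d.(X + X))\{b,c,d}))\{b,c,d}\{c,d} → ∅
Partition-refinement fixed point:
  B0 = {u0, v0}
  B1 = {u1, u2, v1, v2}
u0 ∈ B0, v0 ∈ B0 → same block

P ~ Q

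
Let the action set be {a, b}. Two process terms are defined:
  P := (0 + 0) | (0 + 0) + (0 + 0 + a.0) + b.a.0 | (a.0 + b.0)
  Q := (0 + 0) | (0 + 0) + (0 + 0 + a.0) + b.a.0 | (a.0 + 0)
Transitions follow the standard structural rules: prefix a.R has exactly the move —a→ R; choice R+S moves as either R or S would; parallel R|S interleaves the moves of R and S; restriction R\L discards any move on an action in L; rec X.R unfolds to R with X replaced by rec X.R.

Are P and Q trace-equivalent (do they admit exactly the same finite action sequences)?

traces(P) ≠ traces(Q) — witness ⟨bb⟩

LTS(P): 7 reachable states
  s0 = (0 + 0) | (0 + 0) + (0 + 0 + a.0) + b.a.0 | (a.0 + b.0) | -a-> s1, -a-> s2, -b-> s2, -b-> s3
  s1 = 0 | ·
  s2 = b.a.0 | 0 | -b-> s4
  s3 = a.0 | (a.0 + b.0) | -a-> s4, -a-> s5, -b-> s4
  s4 = a.0 | 0 | -a-> s6
  s5 = 0 | (a.0 + b.0) | -a-> s6, -b-> s6
  s6 = 0 | 0 | ·
LTS(Q): 7 reachable states
  t0 = (0 + 0) | (0 + 0) + (0 + 0 + a.0) + b.a.0 | (a.0 + 0) | -a-> t1, -a-> t2, -b-> t3
  t1 = 0 | ·
  t2 = b.a.0 | 0 | -b-> t4
  t3 = a.0 | (a.0 + 0) | -a-> t4, -a-> t5
  t4 = a.0 | 0 | -a-> t6
  t5 = 0 | (a.0 + 0) | -a-> t6
  t6 = 0 | 0 | ·
Run σ = ⟨bb⟩ on P: start {s0}
  [1] b ⇒ {s2, s3}
  [2] b ⇒ {s4}
  ✓ P
Run σ = ⟨bb⟩ on Q: start {t0}
  [1] b ⇒ {t3}
  [2] b ⇒ no successor for Q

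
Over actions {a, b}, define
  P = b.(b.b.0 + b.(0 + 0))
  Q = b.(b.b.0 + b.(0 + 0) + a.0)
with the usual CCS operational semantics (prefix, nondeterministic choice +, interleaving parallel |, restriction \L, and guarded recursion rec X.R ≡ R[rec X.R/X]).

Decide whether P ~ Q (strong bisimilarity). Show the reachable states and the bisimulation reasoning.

Reachable graph of P (5 states):
  u0 = b.(b.b.0 + b.(0 + 0)) → ··b··> u1
  u1 = b.b.0 + b.(0 + 0) → ··b··> u2, ··b··> u3
  u2 = 0 + 0 → deadlocked
  u3 = b.0 → ··b··> u4
  u4 = 0 → deadlocked
Reachable graph of Q (5 states):
  v0 = b.(b.b.0 + b.(0 + 0) + a.0) → ··b··> v1
  v1 = b.b.0 + b.(0 + 0) + a.0 → ··a··> v2, ··b··> v3, ··b··> v4
  v2 = 0 → deadlocked
  v3 = 0 + 0 → deadlocked
  v4 = b.0 → ··b··> v2
Bisimilarity quotient blocks:
  B0 = {u0}
  B1 = {u1}
  B2 = {u2, u4, v2, v3}
  B3 = {u3, v4}
  B4 = {v0}
  B5 = {v1}
u0 ∈ B0, v0 ∈ B4 → different blocks

not bisimilar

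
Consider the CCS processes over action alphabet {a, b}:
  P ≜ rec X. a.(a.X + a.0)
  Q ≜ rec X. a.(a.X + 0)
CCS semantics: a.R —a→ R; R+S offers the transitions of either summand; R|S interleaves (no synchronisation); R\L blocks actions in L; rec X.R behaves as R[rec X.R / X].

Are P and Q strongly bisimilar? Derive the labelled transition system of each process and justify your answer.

not bisimilar

Reachable graph of P (3 states):
  u0 = rec X. a.(a.X + a.0) :: —a→ u1
  u1 = a.(rec X. a.(a.X + a.0)) + a.0 :: —a→ u0, —a→ u2
  u2 = 0 :: ·
Reachable graph of Q (2 states):
  v0 = rec X. a.(a.X + 0) :: —a→ v1
  v1 = a.(rec X. a.(a.X + 0)) + 0 :: —a→ v0
Coarsest stable partition (strong bisimilarity classes):
  B0 = {u0}
  B1 = {u1}
  B2 = {u2}
  B3 = {v0, v1}
u0 ∈ B0, v0 ∈ B3 → different blocks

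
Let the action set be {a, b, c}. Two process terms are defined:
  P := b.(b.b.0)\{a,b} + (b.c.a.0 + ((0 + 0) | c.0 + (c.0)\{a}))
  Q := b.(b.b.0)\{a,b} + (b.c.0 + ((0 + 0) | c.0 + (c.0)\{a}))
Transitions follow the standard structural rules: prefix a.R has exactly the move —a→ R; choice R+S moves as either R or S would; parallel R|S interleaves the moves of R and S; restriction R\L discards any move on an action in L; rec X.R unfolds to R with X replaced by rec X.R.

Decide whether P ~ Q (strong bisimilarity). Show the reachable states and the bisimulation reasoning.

LTS(P): 7 reachable states
  m0 = b.(b.b.0)\{a,b} + (b.c.a.0 + ((0 + 0) | c.0 + (c.0)\{a})) :: —b→ m1, —b→ m2, —c→ m3, —c→ m4
  m1 = (b.b.0)\{a,b} :: deadlocked
  m2 = c.a.0 :: —c→ m5
  m3 = (0 + 0) | 0 :: deadlocked
  m4 = 0\{a} :: deadlocked
  m5 = a.0 :: —a→ m6
  m6 = 0 :: deadlocked
LTS(Q): 6 reachable states
  n0 = b.(b.b.0)\{a,b} + (b.c.0 + ((0 + 0) | c.0 + (c.0)\{a})) :: —b→ n1, —b→ n2, —c→ n3, —c→ n4
  n1 = (b.b.0)\{a,b} :: deadlocked
  n2 = c.0 :: —c→ n5
  n3 = (0 + 0) | 0 :: deadlocked
  n4 = 0\{a} :: deadlocked
  n5 = 0 :: deadlocked
Coarsest stable partition (strong bisimilarity classes):
  B0 = {m0}
  B1 = {m1, m3, m4, m6, n1, n3, n4, n5}
  B2 = {m2}
  B3 = {m5}
  B4 = {n0}
  B5 = {n2}
m0 ∈ B0, n0 ∈ B4 → different blocks

P ≁ Q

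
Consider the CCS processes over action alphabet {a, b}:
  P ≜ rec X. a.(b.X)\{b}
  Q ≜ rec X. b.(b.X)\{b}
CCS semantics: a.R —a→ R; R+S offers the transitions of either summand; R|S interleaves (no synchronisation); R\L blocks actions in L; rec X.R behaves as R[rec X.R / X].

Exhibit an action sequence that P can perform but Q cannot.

Reachable graph of P (2 states):
  u0 = rec X. a.(b.X)\{b} ⊢ =a=> u1
  u1 = (b.(rec X. a.(b.X)\{b}))\{b} ⊢ ∅
Reachable graph of Q (2 states):
  v0 = rec X. b.(b.X)\{b} ⊢ =b=> v1
  v1 = (b.(rec X. b.(b.X)\{b}))\{b} ⊢ ∅
Run σ = ⟨a⟩ on P: start {u0}
  step 1 (a): {u1}
  — P admits the full trace.
Run σ = ⟨a⟩ on Q: start {v0}
  step 1 (a): ∅ (Q stuck)

a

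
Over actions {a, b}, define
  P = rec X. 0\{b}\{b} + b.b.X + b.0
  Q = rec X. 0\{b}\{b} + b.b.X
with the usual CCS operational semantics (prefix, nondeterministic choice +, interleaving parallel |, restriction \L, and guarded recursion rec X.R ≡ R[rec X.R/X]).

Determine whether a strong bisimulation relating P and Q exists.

LTS(P): 3 reachable states
  s0 = rec X. 0\{b}\{b} + b.b.X + b.0 ⊢ --b--▸ s1, --b--▸ s2
  s1 = 0 ⊢ deadlocked
  s2 = b.(rec X. 0\{b}\{b} + b.b.X + b.0) ⊢ --b--▸ s0
LTS(Q): 2 reachable states
  t0 = rec X. 0\{b}\{b} + b.b.X ⊢ --b--▸ t1
  t1 = b.(rec X. 0\{b}\{b} + b.b.X) ⊢ --b--▸ t0
Coarsest stable partition (strong bisimilarity classes):
  B0 = {s0}
  B1 = {s2}
  B2 = {s1}
  B3 = {t0, t1}
s0 ∈ B0, t0 ∈ B3 → different blocks

NO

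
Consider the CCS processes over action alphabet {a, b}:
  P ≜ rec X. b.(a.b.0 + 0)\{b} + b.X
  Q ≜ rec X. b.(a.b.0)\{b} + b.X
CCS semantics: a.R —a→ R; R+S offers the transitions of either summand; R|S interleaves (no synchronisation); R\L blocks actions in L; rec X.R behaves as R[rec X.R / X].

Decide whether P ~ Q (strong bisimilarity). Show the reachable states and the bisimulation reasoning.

P ~ Q

Reachable graph of P (3 states):
  s0 = rec X. b.(a.b.0 + 0)\{b} + b.X → -b-> s0, -b-> s1
  s1 = (a.b.0 + 0)\{b} → -a-> s2
  s2 = (b.0)\{b} → deadlocked
Reachable graph of Q (3 states):
  t0 = rec X. b.(a.b.0)\{b} + b.X → -b-> t0, -b-> t1
  t1 = (a.b.0)\{b} → -a-> t2
  t2 = (b.0)\{b} → deadlocked
Bisimilarity quotient blocks:
  B0 = {s0, t0}
  B1 = {s1, t1}
  B2 = {s2, t2}
s0 ∈ B0, t0 ∈ B0 → same block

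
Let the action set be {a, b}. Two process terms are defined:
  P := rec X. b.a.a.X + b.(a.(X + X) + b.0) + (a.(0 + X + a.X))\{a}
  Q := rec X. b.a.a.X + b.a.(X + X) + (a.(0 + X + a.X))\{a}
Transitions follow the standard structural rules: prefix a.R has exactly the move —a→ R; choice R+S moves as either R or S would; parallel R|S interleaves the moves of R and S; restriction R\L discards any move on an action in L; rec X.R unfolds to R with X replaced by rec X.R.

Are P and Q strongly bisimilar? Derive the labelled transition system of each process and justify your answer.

Reachable graph of P (6 states):
  u0 = rec X. b.a.a.X + b.(a.(X + X) + b.0) + (a.(0 + X + a.X))\{a} has moves —b→ u1, —b→ u2
  u1 = a.((rec X. b.a.a.X + b.(a.(X + X) + b.0) + (a.(0 + X + a.X))\{a}) + (rec X. b.a.a.X + b.(a.(X + X) + b.0) + (a.(0 + X + a.X))\{a})) + b.0 has moves —a→ u3, —b→ u4
  u2 = a.a.(rec X. b.a.a.X + b.(a.(X + X) + b.0) + (a.(0 + X + a.X))\{a}) has moves —a→ u5
  u3 = (rec X. b.a.a.X + b.(a.(X + X) + b.0) + (a.(0 + X + a.X))\{a}) + (rec X. b.a.a.X + b.(a.(X + X) + b.0) + (a.(0 + X + a.X))\{a}) has moves —b→ u1, —b→ u2
  u4 = 0 has moves ·
  u5 = a.(rec X. b.a.a.X + b.(a.(X + X) + b.0) + (a.(0 + X + a.X))\{a}) has moves —a→ u0
Reachable graph of Q (5 states):
  v0 = rec X. b.a.a.X + b.a.(X + X) + (a.(0 + X + a.X))\{a} has moves —b→ v1, —b→ v2
  v1 = a.((rec X. b.a.a.X + b.a.(X + X) + (a.(0 + X + a.X))\{a}) + (rec X. b.a.a.X + b.a.(X + X) + (a.(0 + X + a.X))\{a})) has moves —a→ v3
  v2 = a.a.(rec X. b.a.a.X + b.a.(X + X) + (a.(0 + X + a.X))\{a}) has moves —a→ v4
  v3 = (rec X. b.a.a.X + b.a.(X + X) + (a.(0 + X + a.X))\{a}) + (rec X. b.a.a.X + b.a.(X + X) + (a.(0 + X + a.X))\{a}) has moves —b→ v1, —b→ v2
  v4 = a.(rec X. b.a.a.X + b.a.(X + X) + (a.(0 + X + a.X))\{a}) has moves —a→ v0
Bisimilarity quotient blocks:
  B0 = {u0, u3}
  B1 = {u2}
  B2 = {u5}
  B3 = {u1}
  B4 = {u4}
  B5 = {v0, v3}
  B6 = {v2}
  B7 = {v1, v4}
u0 ∈ B0, v0 ∈ B5 → different blocks

P ≁ Q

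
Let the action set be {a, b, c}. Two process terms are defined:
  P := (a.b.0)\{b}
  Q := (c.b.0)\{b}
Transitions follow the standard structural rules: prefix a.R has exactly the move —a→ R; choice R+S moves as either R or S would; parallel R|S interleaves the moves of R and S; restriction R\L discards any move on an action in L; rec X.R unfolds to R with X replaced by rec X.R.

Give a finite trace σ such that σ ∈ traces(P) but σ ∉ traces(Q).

LTS(P): 2 reachable states
  p0 = (a.b.0)\{b} ⊢ =a=> p1
  p1 = (b.0)\{b} ⊢ ∅
LTS(Q): 2 reachable states
  q0 = (c.b.0)\{b} ⊢ =c=> q1
  q1 = (b.0)\{b} ⊢ ∅
Executing a from P (initial set {p0}):
  step 1 (a): {p1}
  P completes σ.
Executing a from Q (initial set {q0}):
  step 1 (a): ∅ (Q stuck)

a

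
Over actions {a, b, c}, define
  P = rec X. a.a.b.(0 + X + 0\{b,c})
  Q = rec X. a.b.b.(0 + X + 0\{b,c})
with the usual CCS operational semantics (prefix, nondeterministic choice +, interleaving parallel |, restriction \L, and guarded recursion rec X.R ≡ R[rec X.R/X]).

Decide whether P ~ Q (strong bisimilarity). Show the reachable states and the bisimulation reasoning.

P ≁ Q

LTS(P): 4 reachable states
  s0 = rec X. a.a.b.(0 + X + 0\{b,c}) :: =a=> s1
  s1 = a.b.(0 + (rec X. a.a.b.(0 + X + 0\{b,c})) + 0\{b,c}) :: =a=> s2
  s2 = b.(0 + (rec X. a.a.b.(0 + X + 0\{b,c})) + 0\{b,c}) :: =b=> s3
  s3 = 0 + (rec X. a.a.b.(0 + X + 0\{b,c})) + 0\{b,c} :: =a=> s1
LTS(Q): 4 reachable states
  t0 = rec X. a.b.b.(0 + X + 0\{b,c}) :: =a=> t1
  t1 = b.b.(0 + (rec X. a.b.b.(0 + X + 0\{b,c})) + 0\{b,c}) :: =b=> t2
  t2 = b.(0 + (rec X. a.b.b.(0 + X + 0\{b,c})) + 0\{b,c}) :: =b=> t3
  t3 = 0 + (rec X. a.b.b.(0 + X + 0\{b,c})) + 0\{b,c} :: =a=> t1
Coarsest stable partition (strong bisimilarity classes):
  B0 = {s0, s3}
  B1 = {s1}
  B2 = {s2}
  B3 = {t0, t3}
  B4 = {t1}
  B5 = {t2}
s0 ∈ B0, t0 ∈ B3 → different blocks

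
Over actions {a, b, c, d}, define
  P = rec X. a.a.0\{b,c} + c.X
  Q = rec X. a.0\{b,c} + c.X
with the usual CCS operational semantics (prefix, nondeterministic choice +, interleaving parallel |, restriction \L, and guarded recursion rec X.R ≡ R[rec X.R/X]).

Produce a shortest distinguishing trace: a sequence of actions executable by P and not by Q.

P's transition system — 3 states:
  s0 = rec X. a.a.0\{b,c} + c.X ⊢ --a--▸ s1, --c--▸ s0
  s1 = a.0\{b,c} ⊢ --a--▸ s2
  s2 = 0\{b,c} ⊢ ∅
Q's transition system — 2 states:
  t0 = rec X. a.0\{b,c} + c.X ⊢ --a--▸ t1, --c--▸ t0
  t1 = 0\{b,c} ⊢ ∅
Executing aa from P (initial set {s0}):
  [1] a ⇒ {s1}
  [2] a ⇒ {s2}
  ✓ P
Executing aa from Q (initial set {t0}):
  [1] a ⇒ {t1}
  [2] a ⇒ no successor for Q

aa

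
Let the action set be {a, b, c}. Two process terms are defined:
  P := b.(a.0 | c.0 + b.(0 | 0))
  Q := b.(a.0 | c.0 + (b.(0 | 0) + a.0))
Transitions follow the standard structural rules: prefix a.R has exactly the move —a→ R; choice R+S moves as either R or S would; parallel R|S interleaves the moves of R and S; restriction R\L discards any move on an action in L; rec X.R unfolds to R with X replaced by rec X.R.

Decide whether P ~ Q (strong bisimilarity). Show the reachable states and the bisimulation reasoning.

NO

P's transition system — 5 states:
  s0 = b.(a.0 | c.0 + b.(0 | 0)) has moves —b→ s1
  s1 = a.0 | c.0 + b.(0 | 0) has moves —a→ s2, —b→ s3, —c→ s4
  s2 = 0 | c.0 has moves —c→ s3
  s3 = 0 | 0 has moves ·
  s4 = a.0 | 0 has moves —a→ s3
Q's transition system — 6 states:
  t0 = b.(a.0 | c.0 + (b.(0 | 0) + a.0)) has moves —b→ t1
  t1 = a.0 | c.0 + (b.(0 | 0) + a.0) has moves —a→ t2, —a→ t3, —b→ t4, —c→ t5
  t2 = 0 has moves ·
  t3 = 0 | c.0 has moves —c→ t4
  t4 = 0 | 0 has moves ·
  t5 = a.0 | 0 has moves —a→ t4
Bisimilarity quotient blocks:
  B0 = {s0}
  B1 = {s1}
  B2 = {s3, t2, t4}
  B3 = {s4, t5}
  B4 = {s2, t3}
  B5 = {t0}
  B6 = {t1}
s0 ∈ B0, t0 ∈ B5 → different blocks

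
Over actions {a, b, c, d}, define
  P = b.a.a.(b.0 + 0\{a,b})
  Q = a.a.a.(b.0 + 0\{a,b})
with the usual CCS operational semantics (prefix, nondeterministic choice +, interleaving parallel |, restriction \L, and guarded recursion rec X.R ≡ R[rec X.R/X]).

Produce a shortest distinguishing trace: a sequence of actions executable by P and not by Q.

P's transition system — 5 states:
  p0 = b.a.a.(b.0 + 0\{a,b}) :: ··b··> p1
  p1 = a.a.(b.0 + 0\{a,b}) :: ··a··> p2
  p2 = a.(b.0 + 0\{a,b}) :: ··a··> p3
  p3 = b.0 + 0\{a,b} :: ··b··> p4
  p4 = 0 :: ·
Q's transition system — 5 states:
  q0 = a.a.a.(b.0 + 0\{a,b}) :: ··a··> q1
  q1 = a.a.(b.0 + 0\{a,b}) :: ··a··> q2
  q2 = a.(b.0 + 0\{a,b}) :: ··a··> q3
  q3 = b.0 + 0\{a,b} :: ··b··> q4
  q4 = 0 :: ·
Run σ = ⟨b⟩ on P: start {p0}
  [1] b ⇒ {p1}
  — P admits the full trace.
Run σ = ⟨b⟩ on Q: start {q0}
  [1] b ⇒ no successor for Q

b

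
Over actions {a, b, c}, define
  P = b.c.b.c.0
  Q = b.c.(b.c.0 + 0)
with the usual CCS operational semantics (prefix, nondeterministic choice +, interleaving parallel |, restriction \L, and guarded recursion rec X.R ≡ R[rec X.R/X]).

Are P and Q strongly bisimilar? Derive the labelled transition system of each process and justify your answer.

bisimilar

Reachable graph of P (5 states):
  p0 = b.c.b.c.0 | -b-> p1
  p1 = c.b.c.0 | -c-> p2
  p2 = b.c.0 | -b-> p3
  p3 = c.0 | -c-> p4
  p4 = 0 | ·
Reachable graph of Q (5 states):
  q0 = b.c.(b.c.0 + 0) | -b-> q1
  q1 = c.(b.c.0 + 0) | -c-> q2
  q2 = b.c.0 + 0 | -b-> q3
  q3 = c.0 | -c-> q4
  q4 = 0 | ·
Bisimilarity quotient blocks:
  B0 = {p0, q0}
  B1 = {p1, q1}
  B2 = {p2, q2}
  B3 = {p3, q3}
  B4 = {p4, q4}
p0 ∈ B0, q0 ∈ B0 → same block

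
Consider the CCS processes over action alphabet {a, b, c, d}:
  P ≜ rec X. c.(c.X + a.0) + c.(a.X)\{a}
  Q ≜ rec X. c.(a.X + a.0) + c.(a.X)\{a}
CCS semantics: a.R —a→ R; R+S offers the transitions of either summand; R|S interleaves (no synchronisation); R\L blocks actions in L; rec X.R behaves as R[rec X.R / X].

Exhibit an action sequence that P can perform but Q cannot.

LTS(P): 4 reachable states
  u0 = rec X. c.(c.X + a.0) + c.(a.X)\{a} | —c→ u1, —c→ u2
  u1 = (a.(rec X. c.(c.X + a.0) + c.(a.X)\{a}))\{a} | stopped
  u2 = c.(rec X. c.(c.X + a.0) + c.(a.X)\{a}) + a.0 | —a→ u3, —c→ u0
  u3 = 0 | stopped
LTS(Q): 4 reachable states
  v0 = rec X. c.(a.X + a.0) + c.(a.X)\{a} | —c→ v1, —c→ v2
  v1 = (a.(rec X. c.(a.X + a.0) + c.(a.X)\{a}))\{a} | stopped
  v2 = a.(rec X. c.(a.X + a.0) + c.(a.X)\{a}) + a.0 | —a→ v0, —a→ v3
  v3 = 0 | stopped
Executing cc from P (initial set {u0}):
  step 1 (c): {u1, u2}
  step 2 (c): {u0}
  — P admits the full trace.
Executing cc from Q (initial set {v0}):
  step 1 (c): {v1, v2}
  step 2 (c): ∅ (Q stuck)

cc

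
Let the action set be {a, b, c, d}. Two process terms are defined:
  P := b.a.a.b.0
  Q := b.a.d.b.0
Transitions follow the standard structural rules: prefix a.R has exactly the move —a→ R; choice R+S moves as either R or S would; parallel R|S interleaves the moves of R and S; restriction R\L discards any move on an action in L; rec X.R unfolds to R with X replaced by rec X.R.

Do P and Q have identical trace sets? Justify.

LTS(P): 5 reachable states
  m0 = b.a.a.b.0 ⊢ --b--▸ m1
  m1 = a.a.b.0 ⊢ --a--▸ m2
  m2 = a.b.0 ⊢ --a--▸ m3
  m3 = b.0 ⊢ --b--▸ m4
  m4 = 0 ⊢ stopped
LTS(Q): 5 reachable states
  n0 = b.a.d.b.0 ⊢ --b--▸ n1
  n1 = a.d.b.0 ⊢ --a--▸ n2
  n2 = d.b.0 ⊢ --d--▸ n3
  n3 = b.0 ⊢ --b--▸ n4
  n4 = 0 ⊢ stopped
Run σ = ⟨baa⟩ on P: start {m0}
  after b @ step 1: {m1}
  after a @ step 2: {m2}
  after a @ step 3: {m3}
  ✓ P
Run σ = ⟨baa⟩ on Q: start {n0}
  after b @ step 1: {n1}
  after a @ step 2: {n2}
  after a @ step 3: no successor for Q

traces(P) ≠ traces(Q) — witness ⟨baa⟩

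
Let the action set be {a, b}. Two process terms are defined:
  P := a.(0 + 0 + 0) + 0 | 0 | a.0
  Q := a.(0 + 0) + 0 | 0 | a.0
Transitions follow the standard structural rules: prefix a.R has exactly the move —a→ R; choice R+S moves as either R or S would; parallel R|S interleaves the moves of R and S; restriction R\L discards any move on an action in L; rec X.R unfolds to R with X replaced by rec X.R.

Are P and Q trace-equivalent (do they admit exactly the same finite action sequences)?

LTS(P): 3 reachable states
  s0 = a.(0 + 0 + 0) + 0 | 0 | a.0 has moves =a=> s1, =a=> s2
  s1 = 0 + 0 + 0 has moves deadlocked
  s2 = 0 | 0 | 0 has moves deadlocked
LTS(Q): 3 reachable states
  t0 = a.(0 + 0) + 0 | 0 | a.0 has moves =a=> t1, =a=> t2
  t1 = 0 + 0 has moves deadlocked
  t2 = 0 | 0 | 0 has moves deadlocked
Partition-refinement fixed point:
  B0 = {s0, t0}
  B1 = {s1, s2, t1, t2}
s0 ∈ B0, t0 ∈ B0 → same block
Bisimilar ⇒ trace-equivalent.

trace-equivalent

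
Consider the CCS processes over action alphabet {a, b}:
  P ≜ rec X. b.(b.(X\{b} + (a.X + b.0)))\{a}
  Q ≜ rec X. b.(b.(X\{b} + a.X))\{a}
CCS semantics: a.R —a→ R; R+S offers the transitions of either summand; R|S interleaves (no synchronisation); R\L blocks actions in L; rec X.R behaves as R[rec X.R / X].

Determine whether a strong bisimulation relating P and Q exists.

Reachable graph of P (4 states):
  u0 = rec X. b.(b.(X\{b} + (a.X + b.0)))\{a} :: ··b··> u1
  u1 = (b.((rec X. b.(b.(X\{b} + (a.X + b.0)))\{a})\{b} + (a.(rec X. b.(b.(X\{b} + (a.X + b.0)))\{a}) + b.0)))\{a} :: ··b··> u2
  u2 = ((rec X. b.(b.(X\{b} + (a.X + b.0)))\{a})\{b} + (a.(rec X. b.(b.(X\{b} + (a.X + b.0)))\{a}) + b.0))\{a} :: ··b··> u3
  u3 = 0\{a} :: deadlocked
Reachable graph of Q (3 states):
  v0 = rec X. b.(b.(X\{b} + a.X))\{a} :: ··b··> v1
  v1 = (b.((rec X. b.(b.(X\{b} + a.X))\{a})\{b} + a.(rec X. b.(b.(X\{b} + a.X))\{a})))\{a} :: ··b··> v2
  v2 = ((rec X. b.(b.(X\{b} + a.X))\{a})\{b} + a.(rec X. b.(b.(X\{b} + a.X))\{a}))\{a} :: deadlocked
Bisimilarity quotient blocks:
  B0 = {u0}
  B1 = {u1, v0}
  B2 = {u2, v1}
  B3 = {u3, v2}
u0 ∈ B0, v0 ∈ B1 → different blocks

NO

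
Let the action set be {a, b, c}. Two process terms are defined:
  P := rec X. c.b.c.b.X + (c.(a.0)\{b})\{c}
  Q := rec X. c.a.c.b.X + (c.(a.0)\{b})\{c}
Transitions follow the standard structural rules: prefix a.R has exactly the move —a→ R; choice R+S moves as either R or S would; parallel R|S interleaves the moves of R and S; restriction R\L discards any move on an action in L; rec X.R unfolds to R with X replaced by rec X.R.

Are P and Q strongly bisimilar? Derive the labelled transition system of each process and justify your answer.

NO

LTS(P): 4 reachable states
  s0 = rec X. c.b.c.b.X + (c.(a.0)\{b})\{c} | ··c··> s1
  s1 = b.c.b.(rec X. c.b.c.b.X + (c.(a.0)\{b})\{c}) | ··b··> s2
  s2 = c.b.(rec X. c.b.c.b.X + (c.(a.0)\{b})\{c}) | ··c··> s3
  s3 = b.(rec X. c.b.c.b.X + (c.(a.0)\{b})\{c}) | ··b··> s0
LTS(Q): 4 reachable states
  t0 = rec X. c.a.c.b.X + (c.(a.0)\{b})\{c} | ··c··> t1
  t1 = a.c.b.(rec X. c.a.c.b.X + (c.(a.0)\{b})\{c}) | ··a··> t2
  t2 = c.b.(rec X. c.a.c.b.X + (c.(a.0)\{b})\{c}) | ··c··> t3
  t3 = b.(rec X. c.a.c.b.X + (c.(a.0)\{b})\{c}) | ··b··> t0
Coarsest stable partition (strong bisimilarity classes):
  B0 = {s0, s2}
  B1 = {s1, s3}
  B2 = {t0}
  B3 = {t1}
  B4 = {t2}
  B5 = {t3}
s0 ∈ B0, t0 ∈ B2 → different blocks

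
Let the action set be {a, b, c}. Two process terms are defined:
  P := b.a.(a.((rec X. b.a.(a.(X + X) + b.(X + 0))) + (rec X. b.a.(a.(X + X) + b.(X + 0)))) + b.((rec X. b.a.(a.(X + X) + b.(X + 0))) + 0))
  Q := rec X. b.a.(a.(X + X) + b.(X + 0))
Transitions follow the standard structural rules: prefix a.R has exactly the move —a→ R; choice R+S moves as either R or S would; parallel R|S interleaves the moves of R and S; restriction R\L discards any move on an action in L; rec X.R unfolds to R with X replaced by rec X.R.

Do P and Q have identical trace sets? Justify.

LTS(P): 5 reachable states
  s0 = b.a.(a.((rec X. b.a.(a.(X + X) + b.(X + 0))) + (rec X. b.a.(a.(X + X) + b.(X + 0)))) + b.((rec X. b.a.(a.(X + X) + b.(X + 0))) + 0)) :: --b--▸ s1
  s1 = a.(a.((rec X. b.a.(a.(X + X) + b.(X + 0))) + (rec X. b.a.(a.(X + X) + b.(X + 0)))) + b.((rec X. b.a.(a.(X + X) + b.(X + 0))) + 0)) :: --a--▸ s2
  s2 = a.((rec X. b.a.(a.(X + X) + b.(X + 0))) + (rec X. b.a.(a.(X + X) + b.(X + 0)))) + b.((rec X. b.a.(a.(X + X) + b.(X + 0))) + 0) :: --a--▸ s3, --b--▸ s4
  s3 = (rec X. b.a.(a.(X + X) + b.(X + 0))) + (rec X. b.a.(a.(X + X) + b.(X + 0))) :: --b--▸ s1
  s4 = (rec X. b.a.(a.(X + X) + b.(X + 0))) + 0 :: --b--▸ s1
LTS(Q): 5 reachable states
  t0 = rec X. b.a.(a.(X + X) + b.(X + 0)) :: --b--▸ t1
  t1 = a.(a.((rec X. b.a.(a.(X + X) + b.(X + 0))) + (rec X. b.a.(a.(X + X) + b.(X + 0)))) + b.((rec X. b.a.(a.(X + X) + b.(X + 0))) + 0)) :: --a--▸ t2
  t2 = a.((rec X. b.a.(a.(X + X) + b.(X + 0))) + (rec X. b.a.(a.(X + X) + b.(X + 0)))) + b.((rec X. b.a.(a.(X + X) + b.(X + 0))) + 0) :: --a--▸ t3, --b--▸ t4
  t3 = (rec X. b.a.(a.(X + X) + b.(X + 0))) + (rec X. b.a.(a.(X + X) + b.(X + 0))) :: --b--▸ t1
  t4 = (rec X. b.a.(a.(X + X) + b.(X + 0))) + 0 :: --b--▸ t1
Partition-refinement fixed point:
  B0 = {s0, s3, s4, t0, t3, t4}
  B1 = {s1, t1}
  B2 = {s2, t2}
s0 ∈ B0, t0 ∈ B0 → same block
Bisimilar ⇒ trace-equivalent.

trace-equivalent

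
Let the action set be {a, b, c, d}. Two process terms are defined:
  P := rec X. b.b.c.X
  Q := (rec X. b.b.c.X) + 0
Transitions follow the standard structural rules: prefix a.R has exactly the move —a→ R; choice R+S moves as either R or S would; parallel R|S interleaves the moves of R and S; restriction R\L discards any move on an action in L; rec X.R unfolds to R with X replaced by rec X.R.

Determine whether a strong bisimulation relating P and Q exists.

YES

P's transition system — 3 states:
  u0 = rec X. b.b.c.X has moves —b→ u1
  u1 = b.c.(rec X. b.b.c.X) has moves —b→ u2
  u2 = c.(rec X. b.b.c.X) has moves —c→ u0
Q's transition system — 4 states:
  v0 = (rec X. b.b.c.X) + 0 has moves —b→ v1
  v1 = b.c.(rec X. b.b.c.X) has moves —b→ v2
  v2 = c.(rec X. b.b.c.X) has moves —c→ v3
  v3 = rec X. b.b.c.X has moves —b→ v1
Bisimilarity quotient blocks:
  B0 = {u0, v0, v3}
  B1 = {u1, v1}
  B2 = {u2, v2}
u0 ∈ B0, v0 ∈ B0 → same block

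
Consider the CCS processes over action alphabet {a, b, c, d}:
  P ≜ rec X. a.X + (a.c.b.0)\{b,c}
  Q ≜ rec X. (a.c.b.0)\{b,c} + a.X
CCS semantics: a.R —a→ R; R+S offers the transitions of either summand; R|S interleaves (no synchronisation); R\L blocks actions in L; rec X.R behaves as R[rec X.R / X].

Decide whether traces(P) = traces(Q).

trace-equivalent

LTS(P): 2 reachable states
  m0 = rec X. a.X + (a.c.b.0)\{b,c} → —a→ m0, —a→ m1
  m1 = (c.b.0)\{b,c} → ∅
LTS(Q): 2 reachable states
  n0 = rec X. (a.c.b.0)\{b,c} + a.X → —a→ n0, —a→ n1
  n1 = (c.b.0)\{b,c} → ∅
Bisimilarity quotient blocks:
  B0 = {m0, n0}
  B1 = {m1, n1}
m0 ∈ B0, n0 ∈ B0 → same block
Bisimilar ⇒ trace-equivalent.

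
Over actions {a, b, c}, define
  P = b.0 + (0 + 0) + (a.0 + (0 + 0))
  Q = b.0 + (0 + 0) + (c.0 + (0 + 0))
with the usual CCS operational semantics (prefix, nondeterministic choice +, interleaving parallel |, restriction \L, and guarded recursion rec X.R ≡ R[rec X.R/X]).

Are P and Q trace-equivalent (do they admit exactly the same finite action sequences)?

Reachable graph of P (2 states):
  m0 = b.0 + (0 + 0) + (a.0 + (0 + 0)) :: -a-> m1, -b-> m1
  m1 = 0 :: ·
Reachable graph of Q (2 states):
  n0 = b.0 + (0 + 0) + (c.0 + (0 + 0)) :: -b-> n1, -c-> n1
  n1 = 0 :: ·
Executing a from P (initial set {m0}):
  [1] a ⇒ {m1}
  — P admits the full trace.
Executing a from Q (initial set {n0}):
  [1] a ⇒ ∅ (Q stuck)

trace-distinct — witness ⟨a⟩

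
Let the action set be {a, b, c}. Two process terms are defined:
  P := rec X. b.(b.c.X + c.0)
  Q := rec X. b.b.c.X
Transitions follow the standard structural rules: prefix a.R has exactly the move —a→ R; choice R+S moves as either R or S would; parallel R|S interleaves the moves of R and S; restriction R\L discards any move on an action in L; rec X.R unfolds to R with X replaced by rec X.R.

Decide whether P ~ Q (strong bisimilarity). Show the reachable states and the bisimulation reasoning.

LTS(P): 4 reachable states
  p0 = rec X. b.(b.c.X + c.0) :: =b=> p1
  p1 = b.c.(rec X. b.(b.c.X + c.0)) + c.0 :: =b=> p2, =c=> p3
  p2 = c.(rec X. b.(b.c.X + c.0)) :: =c=> p0
  p3 = 0 :: stopped
LTS(Q): 3 reachable states
  q0 = rec X. b.b.c.X :: =b=> q1
  q1 = b.c.(rec X. b.b.c.X) :: =b=> q2
  q2 = c.(rec X. b.b.c.X) :: =c=> q0
Bisimilarity quotient blocks:
  B0 = {p0}
  B1 = {p1}
  B2 = {p2}
  B3 = {p3}
  B4 = {q0}
  B5 = {q1}
  B6 = {q2}
p0 ∈ B0, q0 ∈ B4 → different blocks

not bisimilar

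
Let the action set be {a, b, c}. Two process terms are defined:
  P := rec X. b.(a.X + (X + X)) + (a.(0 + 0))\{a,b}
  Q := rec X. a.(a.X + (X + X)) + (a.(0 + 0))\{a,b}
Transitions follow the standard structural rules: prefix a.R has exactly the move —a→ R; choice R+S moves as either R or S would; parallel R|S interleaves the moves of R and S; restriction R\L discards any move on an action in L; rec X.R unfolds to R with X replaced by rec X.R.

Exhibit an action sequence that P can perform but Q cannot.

P's transition system — 2 states:
  m0 = rec X. b.(a.X + (X + X)) + (a.(0 + 0))\{a,b} | -b-> m1
  m1 = a.(rec X. b.(a.X + (X + X)) + (a.(0 + 0))\{a,b}) + ((rec X. b.(a.X + (X + X)) + (a.(0 + 0))\{a,b}) + (rec X. b.(a.X + (X + X)) + (a.(0 + 0))\{a,b})) | -a-> m0, -b-> m1
Q's transition system — 2 states:
  n0 = rec X. a.(a.X + (X + X)) + (a.(0 + 0))\{a,b} | -a-> n1
  n1 = a.(rec X. a.(a.X + (X + X)) + (a.(0 + 0))\{a,b}) + ((rec X. a.(a.X + (X + X)) + (a.(0 + 0))\{a,b}) + (rec X. a.(a.X + (X + X)) + (a.(0 + 0))\{a,b})) | -a-> n0, -a-> n1
Executing b from P (initial set {m0}):
  [1] b ⇒ {m1}
  ✓ P
Executing b from Q (initial set {n0}):
  [1] b ⇒ no successor for Q

b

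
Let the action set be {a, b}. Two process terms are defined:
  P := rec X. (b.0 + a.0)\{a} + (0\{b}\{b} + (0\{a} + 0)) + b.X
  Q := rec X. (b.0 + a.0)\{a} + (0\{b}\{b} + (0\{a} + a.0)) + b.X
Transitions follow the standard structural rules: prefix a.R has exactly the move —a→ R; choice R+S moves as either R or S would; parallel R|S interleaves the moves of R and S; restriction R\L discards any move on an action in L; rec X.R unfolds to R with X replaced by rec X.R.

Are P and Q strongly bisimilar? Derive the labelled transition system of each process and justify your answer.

Reachable graph of P (2 states):
  s0 = rec X. (b.0 + a.0)\{a} + (0\{b}\{b} + (0\{a} + 0)) + b.X has moves --b--▸ s0, --b--▸ s1
  s1 = 0\{a} has moves deadlocked
Reachable graph of Q (3 states):
  t0 = rec X. (b.0 + a.0)\{a} + (0\{b}\{b} + (0\{a} + a.0)) + b.X has moves --a--▸ t1, --b--▸ t0, --b--▸ t2
  t1 = 0 has moves deadlocked
  t2 = 0\{a} has moves deadlocked
Coarsest stable partition (strong bisimilarity classes):
  B0 = {s0}
  B1 = {s1, t1, t2}
  B2 = {t0}
s0 ∈ B0, t0 ∈ B2 → different blocks

not bisimilar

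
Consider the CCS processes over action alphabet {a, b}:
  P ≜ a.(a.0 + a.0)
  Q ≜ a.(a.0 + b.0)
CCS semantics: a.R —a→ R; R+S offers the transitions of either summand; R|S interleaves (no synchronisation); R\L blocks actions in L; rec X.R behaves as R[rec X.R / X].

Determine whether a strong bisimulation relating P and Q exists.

Reachable graph of P (3 states):
  s0 = a.(a.0 + a.0) ⊢ —a→ s1
  s1 = a.0 + a.0 ⊢ —a→ s2
  s2 = 0 ⊢ stopped
Reachable graph of Q (3 states):
  t0 = a.(a.0 + b.0) ⊢ —a→ t1
  t1 = a.0 + b.0 ⊢ —a→ t2, —b→ t2
  t2 = 0 ⊢ stopped
Bisimilarity quotient blocks:
  B0 = {s0}
  B1 = {s1}
  B2 = {s2, t2}
  B3 = {t0}
  B4 = {t1}
s0 ∈ B0, t0 ∈ B3 → different blocks

P ≁ Q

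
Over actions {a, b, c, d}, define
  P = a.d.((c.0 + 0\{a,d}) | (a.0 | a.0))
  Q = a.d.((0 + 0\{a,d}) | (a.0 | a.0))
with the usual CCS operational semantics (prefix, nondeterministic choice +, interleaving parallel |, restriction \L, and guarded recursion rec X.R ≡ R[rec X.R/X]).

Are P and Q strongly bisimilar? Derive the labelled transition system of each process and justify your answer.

not bisimilar

P's transition system — 10 states:
  u0 = a.d.((c.0 + 0\{a,d}) | (a.0 | a.0)) ⊢ -a-> u1
  u1 = d.((c.0 + 0\{a,d}) | (a.0 | a.0)) ⊢ -d-> u2
  u2 = (c.0 + 0\{a,d}) | (a.0 | a.0) ⊢ -a-> u3, -a-> u4, -c-> u5
  u3 = (c.0 + 0\{a,d}) | (0 | a.0) ⊢ -a-> u6, -c-> u7
  u4 = (c.0 + 0\{a,d}) | (a.0 | 0) ⊢ -a-> u6, -c-> u8
  u5 = 0 | (a.0 | a.0) ⊢ -a-> u7, -a-> u8
  u6 = (c.0 + 0\{a,d}) | (0 | 0) ⊢ -c-> u9
  u7 = 0 | (0 | a.0) ⊢ -a-> u9
  u8 = 0 | (a.0 | 0) ⊢ -a-> u9
  u9 = 0 | (0 | 0) ⊢ stopped
Q's transition system — 6 states:
  v0 = a.d.((0 + 0\{a,d}) | (a.0 | a.0)) ⊢ -a-> v1
  v1 = d.((0 + 0\{a,d}) | (a.0 | a.0)) ⊢ -d-> v2
  v2 = (0 + 0\{a,d}) | (a.0 | a.0) ⊢ -a-> v3, -a-> v4
  v3 = (0 + 0\{a,d}) | (0 | a.0) ⊢ -a-> v5
  v4 = (0 + 0\{a,d}) | (a.0 | 0) ⊢ -a-> v5
  v5 = (0 + 0\{a,d}) | (0 | 0) ⊢ stopped
Coarsest stable partition (strong bisimilarity classes):
  B0 = {u0}
  B1 = {u1}
  B2 = {u2}
  B3 = {u3, u4}
  B4 = {u6}
  B5 = {u9, v5}
  B6 = {u7, u8, v3, v4}
  B7 = {u5, v2}
  B8 = {v0}
  B9 = {v1}
u0 ∈ B0, v0 ∈ B8 → different blocks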